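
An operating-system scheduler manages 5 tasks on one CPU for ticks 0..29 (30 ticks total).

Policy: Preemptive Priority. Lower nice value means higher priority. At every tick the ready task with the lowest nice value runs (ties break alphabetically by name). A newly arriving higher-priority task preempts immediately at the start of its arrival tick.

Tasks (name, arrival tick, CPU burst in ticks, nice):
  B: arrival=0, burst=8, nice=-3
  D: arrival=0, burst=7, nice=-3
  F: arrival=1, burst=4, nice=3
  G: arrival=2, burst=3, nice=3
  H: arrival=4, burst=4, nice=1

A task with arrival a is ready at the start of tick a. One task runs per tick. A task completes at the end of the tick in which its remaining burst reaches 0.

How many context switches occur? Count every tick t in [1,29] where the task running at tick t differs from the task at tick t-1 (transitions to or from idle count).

t=0: ready={B,D} → run B
t=1: ready={B,D,F} → run B
t=2: ready={B,D,F,G} → run B
t=3: ready={B,D,F,G} → run B
t=4: ready={B,D,F,G,H} → run B
t=5: ready={B,D,F,G,H} → run B
t=6: ready={B,D,F,G,H} → run B
t=7: ready={B,D,F,G,H} → run B
t=8: ready={D,F,G,H} → run D
t=9: ready={D,F,G,H} → run D
t=10: ready={D,F,G,H} → run D
t=11: ready={D,F,G,H} → run D
t=12: ready={D,F,G,H} → run D
t=13: ready={D,F,G,H} → run D
t=14: ready={D,F,G,H} → run D
t=15: ready={F,G,H} → run H
t=16: ready={F,G,H} → run H
t=17: ready={F,G,H} → run H
t=18: ready={F,G,H} → run H
t=19: ready={F,G} → run F
t=20: ready={F,G} → run F
t=21: ready={F,G} → run F
t=22: ready={F,G} → run F
t=23: ready={G} → run G
t=24: ready={G} → run G
t=25: ready={G} → run G
t=26: (idle)
t=27: (idle)
t=28: (idle)
t=29: (idle)

context switches = 5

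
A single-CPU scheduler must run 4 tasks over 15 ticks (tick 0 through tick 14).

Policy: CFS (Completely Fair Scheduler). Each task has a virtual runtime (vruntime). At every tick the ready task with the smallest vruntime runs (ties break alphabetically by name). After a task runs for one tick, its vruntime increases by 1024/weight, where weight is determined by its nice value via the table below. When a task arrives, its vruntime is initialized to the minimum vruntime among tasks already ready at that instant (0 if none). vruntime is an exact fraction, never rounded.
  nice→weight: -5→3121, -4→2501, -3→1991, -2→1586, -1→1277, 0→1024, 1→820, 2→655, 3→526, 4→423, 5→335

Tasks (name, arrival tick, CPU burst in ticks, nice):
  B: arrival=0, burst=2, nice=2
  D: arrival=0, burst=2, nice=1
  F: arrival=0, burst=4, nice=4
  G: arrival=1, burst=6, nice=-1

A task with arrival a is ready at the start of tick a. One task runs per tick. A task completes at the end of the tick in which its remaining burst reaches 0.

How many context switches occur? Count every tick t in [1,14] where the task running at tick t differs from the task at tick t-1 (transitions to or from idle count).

t=0: vr[B=0 D=0 F=0] → run B
t=1: vr[B=1024/655 D=0 F=0 G=0] → run D
t=2: vr[B=1024/655 D=256/205 F=0 G=0] → run F
t=3: vr[B=1024/655 D=256/205 F=1024/423 G=0] → run G
t=4: vr[B=1024/655 D=256/205 F=1024/423 G=1024/1277] → run G
t=5: vr[B=1024/655 D=256/205 F=1024/423 G=2048/1277] → run D
t=6: vr[B=1024/655 F=1024/423 G=2048/1277] → run B
t=7: vr[F=1024/423 G=2048/1277] → run G
t=8: vr[F=1024/423 G=3072/1277] → run G
t=9: vr[F=1024/423 G=4096/1277] → run F
t=10: vr[F=2048/423 G=4096/1277] → run G
t=11: vr[F=2048/423 G=5120/1277] → run G
t=12: vr[F=2048/423] → run F
t=13: vr[F=1024/141] → run F
t=14: (idle)

context switches = 10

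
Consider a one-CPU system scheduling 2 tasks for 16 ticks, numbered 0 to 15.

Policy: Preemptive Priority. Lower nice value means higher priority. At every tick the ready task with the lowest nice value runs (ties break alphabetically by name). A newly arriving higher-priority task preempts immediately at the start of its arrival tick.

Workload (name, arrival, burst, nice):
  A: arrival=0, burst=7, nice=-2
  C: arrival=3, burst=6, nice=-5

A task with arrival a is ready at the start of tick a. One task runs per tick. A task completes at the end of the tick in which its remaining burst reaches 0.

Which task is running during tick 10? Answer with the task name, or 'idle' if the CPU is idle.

running at tick 10 = A

t=0: ready={A} → run A
t=1: ready={A} → run A
t=2: ready={A} → run A
t=3: ready={A,C} → run C
t=4: ready={A,C} → run C
t=5: ready={A,C} → run C
t=6: ready={A,C} → run C
t=7: ready={A,C} → run C
t=8: ready={A,C} → run C
t=9: ready={A} → run A
t=10: ready={A} → run A
t=11: ready={A} → run A
t=12: ready={A} → run A
t=13: (idle)
t=14: (idle)
t=15: (idle)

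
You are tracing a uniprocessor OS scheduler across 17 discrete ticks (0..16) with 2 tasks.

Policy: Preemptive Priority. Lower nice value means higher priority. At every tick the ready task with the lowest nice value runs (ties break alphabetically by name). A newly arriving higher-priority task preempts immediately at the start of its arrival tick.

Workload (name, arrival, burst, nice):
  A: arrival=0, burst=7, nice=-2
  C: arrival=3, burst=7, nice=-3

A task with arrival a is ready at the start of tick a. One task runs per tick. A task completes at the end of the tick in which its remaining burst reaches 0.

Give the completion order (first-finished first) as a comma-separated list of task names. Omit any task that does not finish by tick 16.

completion order = C, A

t=0: ready={A} → run A
t=1: ready={A} → run A
t=2: ready={A} → run A
t=3: ready={A,C} → run C
t=4: ready={A,C} → run C
t=5: ready={A,C} → run C
t=6: ready={A,C} → run C
t=7: ready={A,C} → run C
t=8: ready={A,C} → run C
t=9: ready={A,C} → run C
t=10: ready={A} → run A
t=11: ready={A} → run A
t=12: ready={A} → run A
t=13: ready={A} → run A
t=14: (idle)
t=15: (idle)
t=16: (idle)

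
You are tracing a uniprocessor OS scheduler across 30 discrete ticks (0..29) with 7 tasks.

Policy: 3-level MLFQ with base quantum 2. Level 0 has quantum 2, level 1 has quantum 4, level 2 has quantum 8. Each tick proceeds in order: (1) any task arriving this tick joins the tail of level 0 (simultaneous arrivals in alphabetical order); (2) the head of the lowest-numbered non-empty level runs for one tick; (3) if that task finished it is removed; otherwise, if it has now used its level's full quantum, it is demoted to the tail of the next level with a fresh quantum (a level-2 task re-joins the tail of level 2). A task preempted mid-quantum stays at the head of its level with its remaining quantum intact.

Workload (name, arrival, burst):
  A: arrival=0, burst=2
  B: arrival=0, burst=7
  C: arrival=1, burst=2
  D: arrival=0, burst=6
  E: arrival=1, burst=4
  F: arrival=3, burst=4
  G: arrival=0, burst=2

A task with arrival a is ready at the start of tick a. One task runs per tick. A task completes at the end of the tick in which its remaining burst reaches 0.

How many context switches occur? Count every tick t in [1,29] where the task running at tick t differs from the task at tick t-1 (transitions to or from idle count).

t=0: L0/L1/L2 = ABDG/-/- → run A
t=1: L0/L1/L2 = ABDGCE/-/- → run A
t=2: L0/L1/L2 = BDGCE/-/- → run B
t=3: L0/L1/L2 = BDGCEF/-/- → run B
t=4: L0/L1/L2 = DGCEF/B/- → run D
t=5: L0/L1/L2 = DGCEF/B/- → run D
t=6: L0/L1/L2 = GCEF/BD/- → run G
t=7: L0/L1/L2 = GCEF/BD/- → run G
t=8: L0/L1/L2 = CEF/BD/- → run C
t=9: L0/L1/L2 = CEF/BD/- → run C
t=10: L0/L1/L2 = EF/BD/- → run E
t=11: L0/L1/L2 = EF/BD/- → run E
t=12: L0/L1/L2 = F/BDE/- → run F
t=13: L0/L1/L2 = F/BDE/- → run F
t=14: L0/L1/L2 = -/BDEF/- → run B
t=15: L0/L1/L2 = -/BDEF/- → run B
t=16: L0/L1/L2 = -/BDEF/- → run B
t=17: L0/L1/L2 = -/BDEF/- → run B
t=18: L0/L1/L2 = -/DEF/B → run D
t=19: L0/L1/L2 = -/DEF/B → run D
t=20: L0/L1/L2 = -/DEF/B → run D
t=21: L0/L1/L2 = -/DEF/B → run D
t=22: L0/L1/L2 = -/EF/B → run E
t=23: L0/L1/L2 = -/EF/B → run E
t=24: L0/L1/L2 = -/F/B → run F
t=25: L0/L1/L2 = -/F/B → run F
t=26: L0/L1/L2 = -/-/B → run B
t=27: (idle)
t=28: (idle)
t=29: (idle)

context switches = 12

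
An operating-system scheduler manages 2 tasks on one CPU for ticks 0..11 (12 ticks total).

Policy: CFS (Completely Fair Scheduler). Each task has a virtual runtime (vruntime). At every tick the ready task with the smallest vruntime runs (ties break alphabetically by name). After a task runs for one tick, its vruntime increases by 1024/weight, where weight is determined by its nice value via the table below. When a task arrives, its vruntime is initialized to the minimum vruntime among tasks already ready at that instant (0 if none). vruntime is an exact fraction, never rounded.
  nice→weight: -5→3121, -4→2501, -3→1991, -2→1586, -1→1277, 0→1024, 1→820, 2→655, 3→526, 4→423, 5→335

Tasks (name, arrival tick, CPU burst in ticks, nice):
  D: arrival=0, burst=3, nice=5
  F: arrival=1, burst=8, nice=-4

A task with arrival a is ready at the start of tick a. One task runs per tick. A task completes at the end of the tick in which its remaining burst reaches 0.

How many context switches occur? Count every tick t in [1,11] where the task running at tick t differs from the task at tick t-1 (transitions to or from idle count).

context switches = 3

t=0: vr[D=0] → run D
t=1: vr[D=1024/335 F=1024/335] → run D
t=2: vr[D=2048/335 F=1024/335] → run F
t=3: vr[D=2048/335 F=2904064/837835] → run F
t=4: vr[D=2048/335 F=3247104/837835] → run F
t=5: vr[D=2048/335 F=3590144/837835] → run F
t=6: vr[D=2048/335 F=3933184/837835] → run F
t=7: vr[D=2048/335 F=4276224/837835] → run F
t=8: vr[D=2048/335 F=4619264/837835] → run F
t=9: vr[D=2048/335 F=4962304/837835] → run F
t=10: vr[D=2048/335] → run D
t=11: (idle)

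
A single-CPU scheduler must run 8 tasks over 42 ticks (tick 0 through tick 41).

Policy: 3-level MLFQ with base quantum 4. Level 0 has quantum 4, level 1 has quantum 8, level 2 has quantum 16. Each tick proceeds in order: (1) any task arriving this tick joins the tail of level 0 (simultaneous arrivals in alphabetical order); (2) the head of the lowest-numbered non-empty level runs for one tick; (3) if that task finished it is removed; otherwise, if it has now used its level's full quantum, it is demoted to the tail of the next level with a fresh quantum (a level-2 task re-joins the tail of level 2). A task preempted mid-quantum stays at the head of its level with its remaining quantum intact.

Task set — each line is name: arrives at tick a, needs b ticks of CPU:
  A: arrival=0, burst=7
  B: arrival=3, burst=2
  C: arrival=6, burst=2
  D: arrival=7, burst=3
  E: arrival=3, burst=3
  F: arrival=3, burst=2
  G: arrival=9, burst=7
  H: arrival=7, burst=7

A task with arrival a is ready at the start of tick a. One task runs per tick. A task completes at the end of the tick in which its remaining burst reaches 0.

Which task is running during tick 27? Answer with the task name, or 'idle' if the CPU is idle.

running at tick 27 = H

t=0: L0/L1/L2 = A/-/- → run A
t=1: L0/L1/L2 = A/-/- → run A
t=2: L0/L1/L2 = A/-/- → run A
t=3: L0/L1/L2 = ABEF/-/- → run A
t=4: L0/L1/L2 = BEF/A/- → run B
t=5: L0/L1/L2 = BEF/A/- → run B
t=6: L0/L1/L2 = EFC/A/- → run E
t=7: L0/L1/L2 = EFCDH/A/- → run E
t=8: L0/L1/L2 = EFCDH/A/- → run E
t=9: L0/L1/L2 = FCDHG/A/- → run F
t=10: L0/L1/L2 = FCDHG/A/- → run F
t=11: L0/L1/L2 = CDHG/A/- → run C
t=12: L0/L1/L2 = CDHG/A/- → run C
t=13: L0/L1/L2 = DHG/A/- → run D
t=14: L0/L1/L2 = DHG/A/- → run D
t=15: L0/L1/L2 = DHG/A/- → run D
t=16: L0/L1/L2 = HG/A/- → run H
t=17: L0/L1/L2 = HG/A/- → run H
t=18: L0/L1/L2 = HG/A/- → run H
t=19: L0/L1/L2 = HG/A/- → run H
t=20: L0/L1/L2 = G/AH/- → run G
t=21: L0/L1/L2 = G/AH/- → run G
t=22: L0/L1/L2 = G/AH/- → run G
t=23: L0/L1/L2 = G/AH/- → run G
t=24: L0/L1/L2 = -/AHG/- → run A
t=25: L0/L1/L2 = -/AHG/- → run A
t=26: L0/L1/L2 = -/AHG/- → run A
t=27: L0/L1/L2 = -/HG/- → run H
t=28: L0/L1/L2 = -/HG/- → run H
t=29: L0/L1/L2 = -/HG/- → run H
t=30: L0/L1/L2 = -/G/- → run G
t=31: L0/L1/L2 = -/G/- → run G
t=32: L0/L1/L2 = -/G/- → run G
t=33: (idle)
t=34: (idle)
t=35: (idle)
t=36: (idle)
t=37: (idle)
t=38: (idle)
t=39: (idle)
t=40: (idle)
t=41: (idle)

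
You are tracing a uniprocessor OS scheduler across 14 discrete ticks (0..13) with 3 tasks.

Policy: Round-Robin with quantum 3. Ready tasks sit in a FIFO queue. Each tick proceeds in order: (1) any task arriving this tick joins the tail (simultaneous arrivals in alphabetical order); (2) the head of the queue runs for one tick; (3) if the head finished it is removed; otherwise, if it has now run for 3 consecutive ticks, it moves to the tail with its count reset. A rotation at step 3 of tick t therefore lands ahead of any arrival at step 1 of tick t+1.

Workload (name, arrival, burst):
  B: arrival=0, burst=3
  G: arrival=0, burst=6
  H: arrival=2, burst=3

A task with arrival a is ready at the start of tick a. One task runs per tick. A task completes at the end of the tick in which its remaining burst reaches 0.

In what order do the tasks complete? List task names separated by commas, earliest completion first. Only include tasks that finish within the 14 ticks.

completion order = B, H, G

t=0: queue=[B,G] q_used=0 → run B
t=1: queue=[B,G] q_used=1 → run B
t=2: queue=[B,G,H] q_used=2 → run B
t=3: queue=[G,H] q_used=0 → run G
t=4: queue=[G,H] q_used=1 → run G
t=5: queue=[G,H] q_used=2 → run G
t=6: queue=[H,G] q_used=0 → run H
t=7: queue=[H,G] q_used=1 → run H
t=8: queue=[H,G] q_used=2 → run H
t=9: queue=[G] q_used=0 → run G
t=10: queue=[G] q_used=1 → run G
t=11: queue=[G] q_used=2 → run G
t=12: (idle)
t=13: (idle)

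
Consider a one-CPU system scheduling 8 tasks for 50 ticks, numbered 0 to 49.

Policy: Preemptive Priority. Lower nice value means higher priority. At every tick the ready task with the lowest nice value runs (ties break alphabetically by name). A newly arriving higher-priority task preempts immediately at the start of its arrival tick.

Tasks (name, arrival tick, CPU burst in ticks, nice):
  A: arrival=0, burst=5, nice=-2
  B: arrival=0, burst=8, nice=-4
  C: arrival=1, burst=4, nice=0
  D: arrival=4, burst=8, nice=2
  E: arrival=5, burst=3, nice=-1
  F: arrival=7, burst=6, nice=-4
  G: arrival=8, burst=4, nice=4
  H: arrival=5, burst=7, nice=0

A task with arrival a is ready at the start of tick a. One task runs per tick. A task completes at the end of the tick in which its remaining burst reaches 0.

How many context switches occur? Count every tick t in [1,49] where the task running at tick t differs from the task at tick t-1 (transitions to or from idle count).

context switches = 8

t=0: ready={A,B} → run B
t=1: ready={A,B,C} → run B
t=2: ready={A,B,C} → run B
t=3: ready={A,B,C} → run B
t=4: ready={A,B,C,D} → run B
t=5: ready={A,B,C,D,E,H} → run B
t=6: ready={A,B,C,D,E,H} → run B
t=7: ready={A,B,C,D,E,F,H} → run B
t=8: ready={A,C,D,E,F,G,H} → run F
t=9: ready={A,C,D,E,F,G,H} → run F
t=10: ready={A,C,D,E,F,G,H} → run F
t=11: ready={A,C,D,E,F,G,H} → run F
t=12: ready={A,C,D,E,F,G,H} → run F
t=13: ready={A,C,D,E,F,G,H} → run F
t=14: ready={A,C,D,E,G,H} → run A
t=15: ready={A,C,D,E,G,H} → run A
t=16: ready={A,C,D,E,G,H} → run A
t=17: ready={A,C,D,E,G,H} → run A
t=18: ready={A,C,D,E,G,H} → run A
t=19: ready={C,D,E,G,H} → run E
t=20: ready={C,D,E,G,H} → run E
t=21: ready={C,D,E,G,H} → run E
t=22: ready={C,D,G,H} → run C
t=23: ready={C,D,G,H} → run C
t=24: ready={C,D,G,H} → run C
t=25: ready={C,D,G,H} → run C
t=26: ready={D,G,H} → run H
t=27: ready={D,G,H} → run H
t=28: ready={D,G,H} → run H
t=29: ready={D,G,H} → run H
t=30: ready={D,G,H} → run H
t=31: ready={D,G,H} → run H
t=32: ready={D,G,H} → run H
t=33: ready={D,G} → run D
t=34: ready={D,G} → run D
t=35: ready={D,G} → run D
t=36: ready={D,G} → run D
t=37: ready={D,G} → run D
t=38: ready={D,G} → run D
t=39: ready={D,G} → run D
t=40: ready={D,G} → run D
t=41: ready={G} → run G
t=42: ready={G} → run G
t=43: ready={G} → run G
t=44: ready={G} → run G
t=45: (idle)
t=46: (idle)
t=47: (idle)
t=48: (idle)
t=49: (idle)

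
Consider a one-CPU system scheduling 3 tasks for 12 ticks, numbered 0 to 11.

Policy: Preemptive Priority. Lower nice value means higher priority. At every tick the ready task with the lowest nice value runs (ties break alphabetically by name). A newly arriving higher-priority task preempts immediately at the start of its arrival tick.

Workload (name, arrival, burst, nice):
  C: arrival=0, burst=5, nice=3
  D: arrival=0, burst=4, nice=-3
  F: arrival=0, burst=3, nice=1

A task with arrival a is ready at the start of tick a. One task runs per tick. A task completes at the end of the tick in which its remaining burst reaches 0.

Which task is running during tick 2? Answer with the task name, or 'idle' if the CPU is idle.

t=0: ready={C,D,F} → run D
t=1: ready={C,D,F} → run D
t=2: ready={C,D,F} → run D
t=3: ready={C,D,F} → run D
t=4: ready={C,F} → run F
t=5: ready={C,F} → run F
t=6: ready={C,F} → run F
t=7: ready={C} → run C
t=8: ready={C} → run C
t=9: ready={C} → run C
t=10: ready={C} → run C
t=11: ready={C} → run C

running at tick 2 = D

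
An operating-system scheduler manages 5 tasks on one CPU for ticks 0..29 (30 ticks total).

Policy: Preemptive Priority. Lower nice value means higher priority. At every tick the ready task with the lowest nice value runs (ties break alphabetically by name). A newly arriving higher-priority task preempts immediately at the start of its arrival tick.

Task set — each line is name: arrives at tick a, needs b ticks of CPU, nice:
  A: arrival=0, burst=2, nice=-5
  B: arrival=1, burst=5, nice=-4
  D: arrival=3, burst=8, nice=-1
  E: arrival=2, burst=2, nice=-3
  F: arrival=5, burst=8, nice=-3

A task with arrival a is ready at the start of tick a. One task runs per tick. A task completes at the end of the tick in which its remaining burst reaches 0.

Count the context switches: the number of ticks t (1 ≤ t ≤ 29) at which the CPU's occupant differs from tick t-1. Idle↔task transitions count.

context switches = 5

t=0: ready={A} → run A
t=1: ready={A,B} → run A
t=2: ready={B,E} → run B
t=3: ready={B,D,E} → run B
t=4: ready={B,D,E} → run B
t=5: ready={B,D,E,F} → run B
t=6: ready={B,D,E,F} → run B
t=7: ready={D,E,F} → run E
t=8: ready={D,E,F} → run E
t=9: ready={D,F} → run F
t=10: ready={D,F} → run F
t=11: ready={D,F} → run F
t=12: ready={D,F} → run F
t=13: ready={D,F} → run F
t=14: ready={D,F} → run F
t=15: ready={D,F} → run F
t=16: ready={D,F} → run F
t=17: ready={D} → run D
t=18: ready={D} → run D
t=19: ready={D} → run D
t=20: ready={D} → run D
t=21: ready={D} → run D
t=22: ready={D} → run D
t=23: ready={D} → run D
t=24: ready={D} → run D
t=25: (idle)
t=26: (idle)
t=27: (idle)
t=28: (idle)
t=29: (idle)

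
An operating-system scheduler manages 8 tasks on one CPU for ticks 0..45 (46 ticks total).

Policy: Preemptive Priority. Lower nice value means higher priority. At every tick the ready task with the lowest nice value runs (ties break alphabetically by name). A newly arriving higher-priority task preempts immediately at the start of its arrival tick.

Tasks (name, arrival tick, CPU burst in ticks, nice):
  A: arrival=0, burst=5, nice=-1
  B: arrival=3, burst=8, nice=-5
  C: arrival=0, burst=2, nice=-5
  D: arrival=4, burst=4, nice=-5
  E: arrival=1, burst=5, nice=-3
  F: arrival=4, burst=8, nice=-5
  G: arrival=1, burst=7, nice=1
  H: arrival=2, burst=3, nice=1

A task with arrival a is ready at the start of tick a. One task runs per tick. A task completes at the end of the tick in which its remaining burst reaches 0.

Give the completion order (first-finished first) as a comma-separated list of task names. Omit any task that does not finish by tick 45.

completion order = C, B, D, F, E, A, G, H

t=0: ready={A,C} → run C
t=1: ready={A,C,E,G} → run C
t=2: ready={A,E,G,H} → run E
t=3: ready={A,B,E,G,H} → run B
t=4: ready={A,B,D,E,F,G,H} → run B
t=5: ready={A,B,D,E,F,G,H} → run B
t=6: ready={A,B,D,E,F,G,H} → run B
t=7: ready={A,B,D,E,F,G,H} → run B
t=8: ready={A,B,D,E,F,G,H} → run B
t=9: ready={A,B,D,E,F,G,H} → run B
t=10: ready={A,B,D,E,F,G,H} → run B
t=11: ready={A,D,E,F,G,H} → run D
t=12: ready={A,D,E,F,G,H} → run D
t=13: ready={A,D,E,F,G,H} → run D
t=14: ready={A,D,E,F,G,H} → run D
t=15: ready={A,E,F,G,H} → run F
t=16: ready={A,E,F,G,H} → run F
t=17: ready={A,E,F,G,H} → run F
t=18: ready={A,E,F,G,H} → run F
t=19: ready={A,E,F,G,H} → run F
t=20: ready={A,E,F,G,H} → run F
t=21: ready={A,E,F,G,H} → run F
t=22: ready={A,E,F,G,H} → run F
t=23: ready={A,E,G,H} → run E
t=24: ready={A,E,G,H} → run E
t=25: ready={A,E,G,H} → run E
t=26: ready={A,E,G,H} → run E
t=27: ready={A,G,H} → run A
t=28: ready={A,G,H} → run A
t=29: ready={A,G,H} → run A
t=30: ready={A,G,H} → run A
t=31: ready={A,G,H} → run A
t=32: ready={G,H} → run G
t=33: ready={G,H} → run G
t=34: ready={G,H} → run G
t=35: ready={G,H} → run G
t=36: ready={G,H} → run G
t=37: ready={G,H} → run G
t=38: ready={G,H} → run G
t=39: ready={H} → run H
t=40: ready={H} → run H
t=41: ready={H} → run H
t=42: (idle)
t=43: (idle)
t=44: (idle)
t=45: (idle)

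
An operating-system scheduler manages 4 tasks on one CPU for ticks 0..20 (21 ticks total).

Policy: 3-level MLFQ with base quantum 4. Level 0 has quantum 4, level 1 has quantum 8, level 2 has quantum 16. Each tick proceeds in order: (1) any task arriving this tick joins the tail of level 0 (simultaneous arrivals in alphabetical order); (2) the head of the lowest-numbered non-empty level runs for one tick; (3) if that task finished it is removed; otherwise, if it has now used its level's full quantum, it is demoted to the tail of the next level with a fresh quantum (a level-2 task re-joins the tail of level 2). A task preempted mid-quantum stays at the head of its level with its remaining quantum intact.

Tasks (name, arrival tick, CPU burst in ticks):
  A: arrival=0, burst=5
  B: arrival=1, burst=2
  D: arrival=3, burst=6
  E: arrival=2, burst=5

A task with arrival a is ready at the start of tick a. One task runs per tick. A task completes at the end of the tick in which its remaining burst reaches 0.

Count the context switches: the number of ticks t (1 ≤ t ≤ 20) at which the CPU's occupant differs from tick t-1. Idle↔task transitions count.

t=0: L0/L1/L2 = A/-/- → run A
t=1: L0/L1/L2 = AB/-/- → run A
t=2: L0/L1/L2 = ABE/-/- → run A
t=3: L0/L1/L2 = ABED/-/- → run A
t=4: L0/L1/L2 = BED/A/- → run B
t=5: L0/L1/L2 = BED/A/- → run B
t=6: L0/L1/L2 = ED/A/- → run E
t=7: L0/L1/L2 = ED/A/- → run E
t=8: L0/L1/L2 = ED/A/- → run E
t=9: L0/L1/L2 = ED/A/- → run E
t=10: L0/L1/L2 = D/AE/- → run D
t=11: L0/L1/L2 = D/AE/- → run D
t=12: L0/L1/L2 = D/AE/- → run D
t=13: L0/L1/L2 = D/AE/- → run D
t=14: L0/L1/L2 = -/AED/- → run A
t=15: L0/L1/L2 = -/ED/- → run E
t=16: L0/L1/L2 = -/D/- → run D
t=17: L0/L1/L2 = -/D/- → run D
t=18: (idle)
t=19: (idle)
t=20: (idle)

context switches = 7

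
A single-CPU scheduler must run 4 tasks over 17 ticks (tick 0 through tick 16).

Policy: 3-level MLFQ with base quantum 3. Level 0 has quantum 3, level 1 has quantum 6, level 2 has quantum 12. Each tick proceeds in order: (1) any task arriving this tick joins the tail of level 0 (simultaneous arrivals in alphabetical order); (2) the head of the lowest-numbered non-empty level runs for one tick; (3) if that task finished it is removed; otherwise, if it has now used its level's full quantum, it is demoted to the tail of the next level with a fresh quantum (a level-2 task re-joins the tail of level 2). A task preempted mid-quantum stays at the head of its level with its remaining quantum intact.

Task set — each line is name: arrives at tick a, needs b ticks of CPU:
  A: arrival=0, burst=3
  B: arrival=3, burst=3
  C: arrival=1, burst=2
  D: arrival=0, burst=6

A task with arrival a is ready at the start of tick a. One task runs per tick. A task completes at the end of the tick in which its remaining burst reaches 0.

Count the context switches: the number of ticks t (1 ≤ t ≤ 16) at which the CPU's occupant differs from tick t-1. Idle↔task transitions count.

context switches = 5

t=0: L0/L1/L2 = AD/-/- → run A
t=1: L0/L1/L2 = ADC/-/- → run A
t=2: L0/L1/L2 = ADC/-/- → run A
t=3: L0/L1/L2 = DCB/-/- → run D
t=4: L0/L1/L2 = DCB/-/- → run D
t=5: L0/L1/L2 = DCB/-/- → run D
t=6: L0/L1/L2 = CB/D/- → run C
t=7: L0/L1/L2 = CB/D/- → run C
t=8: L0/L1/L2 = B/D/- → run B
t=9: L0/L1/L2 = B/D/- → run B
t=10: L0/L1/L2 = B/D/- → run B
t=11: L0/L1/L2 = -/D/- → run D
t=12: L0/L1/L2 = -/D/- → run D
t=13: L0/L1/L2 = -/D/- → run D
t=14: (idle)
t=15: (idle)
t=16: (idle)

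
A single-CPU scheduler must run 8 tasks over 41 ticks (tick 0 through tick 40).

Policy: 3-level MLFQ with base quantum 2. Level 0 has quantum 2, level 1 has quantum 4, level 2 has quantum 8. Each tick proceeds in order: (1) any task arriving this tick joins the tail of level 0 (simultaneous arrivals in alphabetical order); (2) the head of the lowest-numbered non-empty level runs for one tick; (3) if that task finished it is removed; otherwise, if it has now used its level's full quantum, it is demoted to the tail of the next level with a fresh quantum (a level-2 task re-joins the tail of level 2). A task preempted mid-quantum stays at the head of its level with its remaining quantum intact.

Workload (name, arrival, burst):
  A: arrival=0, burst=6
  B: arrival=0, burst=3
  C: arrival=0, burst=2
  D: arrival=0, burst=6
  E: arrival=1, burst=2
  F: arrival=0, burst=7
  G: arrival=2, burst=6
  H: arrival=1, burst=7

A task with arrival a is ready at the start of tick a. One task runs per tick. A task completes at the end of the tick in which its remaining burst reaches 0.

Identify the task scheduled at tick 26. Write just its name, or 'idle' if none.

running at tick 26 = F

t=0: L0/L1/L2 = ABCDF/-/- → run A
t=1: L0/L1/L2 = ABCDFEH/-/- → run A
t=2: L0/L1/L2 = BCDFEHG/A/- → run B
t=3: L0/L1/L2 = BCDFEHG/A/- → run B
t=4: L0/L1/L2 = CDFEHG/AB/- → run C
t=5: L0/L1/L2 = CDFEHG/AB/- → run C
t=6: L0/L1/L2 = DFEHG/AB/- → run D
t=7: L0/L1/L2 = DFEHG/AB/- → run D
t=8: L0/L1/L2 = FEHG/ABD/- → run F
t=9: L0/L1/L2 = FEHG/ABD/- → run F
t=10: L0/L1/L2 = EHG/ABDF/- → run E
t=11: L0/L1/L2 = EHG/ABDF/- → run E
t=12: L0/L1/L2 = HG/ABDF/- → run H
t=13: L0/L1/L2 = HG/ABDF/- → run H
t=14: L0/L1/L2 = G/ABDFH/- → run G
t=15: L0/L1/L2 = G/ABDFH/- → run G
t=16: L0/L1/L2 = -/ABDFHG/- → run A
t=17: L0/L1/L2 = -/ABDFHG/- → run A
t=18: L0/L1/L2 = -/ABDFHG/- → run A
t=19: L0/L1/L2 = -/ABDFHG/- → run A
t=20: L0/L1/L2 = -/BDFHG/- → run B
t=21: L0/L1/L2 = -/DFHG/- → run D
t=22: L0/L1/L2 = -/DFHG/- → run D
t=23: L0/L1/L2 = -/DFHG/- → run D
t=24: L0/L1/L2 = -/DFHG/- → run D
t=25: L0/L1/L2 = -/FHG/- → run F
t=26: L0/L1/L2 = -/FHG/- → run F
t=27: L0/L1/L2 = -/FHG/- → run F
t=28: L0/L1/L2 = -/FHG/- → run F
t=29: L0/L1/L2 = -/HG/F → run H
t=30: L0/L1/L2 = -/HG/F → run H
t=31: L0/L1/L2 = -/HG/F → run H
t=32: L0/L1/L2 = -/HG/F → run H
t=33: L0/L1/L2 = -/G/FH → run G
t=34: L0/L1/L2 = -/G/FH → run G
t=35: L0/L1/L2 = -/G/FH → run G
t=36: L0/L1/L2 = -/G/FH → run G
t=37: L0/L1/L2 = -/-/FH → run F
t=38: L0/L1/L2 = -/-/H → run H
t=39: (idle)
t=40: (idle)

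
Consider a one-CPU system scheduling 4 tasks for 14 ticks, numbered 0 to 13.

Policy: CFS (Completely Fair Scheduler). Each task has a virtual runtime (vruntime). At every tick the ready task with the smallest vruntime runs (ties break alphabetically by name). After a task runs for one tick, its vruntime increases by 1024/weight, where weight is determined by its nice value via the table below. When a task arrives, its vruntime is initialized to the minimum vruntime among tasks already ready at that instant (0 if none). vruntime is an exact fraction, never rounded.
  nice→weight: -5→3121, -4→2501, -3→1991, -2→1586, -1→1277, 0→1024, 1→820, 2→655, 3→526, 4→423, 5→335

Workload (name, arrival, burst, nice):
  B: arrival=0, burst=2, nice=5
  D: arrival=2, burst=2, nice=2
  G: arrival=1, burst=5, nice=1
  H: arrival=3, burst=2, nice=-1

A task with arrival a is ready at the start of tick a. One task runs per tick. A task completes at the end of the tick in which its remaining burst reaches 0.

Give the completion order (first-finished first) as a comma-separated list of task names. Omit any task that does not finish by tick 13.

completion order = B, H, D, G

t=0: vr[B=0] → run B
t=1: vr[B=1024/335 G=1024/335] → run B
t=2: vr[D=1024/335 G=1024/335] → run D
t=3: vr[D=202752/43885 G=1024/335 H=1024/335] → run G
t=4: vr[D=202752/43885 G=59136/13735 H=1024/335] → run H
t=5: vr[D=202752/43885 G=59136/13735 H=1650688/427795] → run H
t=6: vr[D=202752/43885 G=59136/13735] → run G
t=7: vr[D=202752/43885 G=76288/13735] → run D
t=8: vr[G=76288/13735] → run G
t=9: vr[G=18688/2747] → run G
t=10: vr[G=110592/13735] → run G
t=11: (idle)
t=12: (idle)
t=13: (idle)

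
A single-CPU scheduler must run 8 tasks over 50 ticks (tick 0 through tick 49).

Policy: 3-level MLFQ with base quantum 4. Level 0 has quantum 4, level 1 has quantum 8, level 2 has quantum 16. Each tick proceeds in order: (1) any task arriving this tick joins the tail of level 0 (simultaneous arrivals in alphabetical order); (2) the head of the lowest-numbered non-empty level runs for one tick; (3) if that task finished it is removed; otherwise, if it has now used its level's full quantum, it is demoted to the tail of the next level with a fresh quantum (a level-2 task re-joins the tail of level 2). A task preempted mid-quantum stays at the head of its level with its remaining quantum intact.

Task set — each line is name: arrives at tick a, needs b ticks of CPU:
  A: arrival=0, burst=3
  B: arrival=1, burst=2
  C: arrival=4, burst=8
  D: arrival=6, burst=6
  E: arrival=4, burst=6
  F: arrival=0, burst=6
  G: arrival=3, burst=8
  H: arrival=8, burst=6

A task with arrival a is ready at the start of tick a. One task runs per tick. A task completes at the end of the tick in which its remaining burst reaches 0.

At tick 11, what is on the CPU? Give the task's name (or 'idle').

t=0: L0/L1/L2 = AF/-/- → run A
t=1: L0/L1/L2 = AFB/-/- → run A
t=2: L0/L1/L2 = AFB/-/- → run A
t=3: L0/L1/L2 = FBG/-/- → run F
t=4: L0/L1/L2 = FBGCE/-/- → run F
t=5: L0/L1/L2 = FBGCE/-/- → run F
t=6: L0/L1/L2 = FBGCED/-/- → run F
t=7: L0/L1/L2 = BGCED/F/- → run B
t=8: L0/L1/L2 = BGCEDH/F/- → run B
t=9: L0/L1/L2 = GCEDH/F/- → run G
t=10: L0/L1/L2 = GCEDH/F/- → run G
t=11: L0/L1/L2 = GCEDH/F/- → run G
t=12: L0/L1/L2 = GCEDH/F/- → run G
t=13: L0/L1/L2 = CEDH/FG/- → run C
t=14: L0/L1/L2 = CEDH/FG/- → run C
t=15: L0/L1/L2 = CEDH/FG/- → run C
t=16: L0/L1/L2 = CEDH/FG/- → run C
t=17: L0/L1/L2 = EDH/FGC/- → run E
t=18: L0/L1/L2 = EDH/FGC/- → run E
t=19: L0/L1/L2 = EDH/FGC/- → run E
t=20: L0/L1/L2 = EDH/FGC/- → run E
t=21: L0/L1/L2 = DH/FGCE/- → run D
t=22: L0/L1/L2 = DH/FGCE/- → run D
t=23: L0/L1/L2 = DH/FGCE/- → run D
t=24: L0/L1/L2 = DH/FGCE/- → run D
t=25: L0/L1/L2 = H/FGCED/- → run H
t=26: L0/L1/L2 = H/FGCED/- → run H
t=27: L0/L1/L2 = H/FGCED/- → run H
t=28: L0/L1/L2 = H/FGCED/- → run H
t=29: L0/L1/L2 = -/FGCEDH/- → run F
t=30: L0/L1/L2 = -/FGCEDH/- → run F
t=31: L0/L1/L2 = -/GCEDH/- → run G
t=32: L0/L1/L2 = -/GCEDH/- → run G
t=33: L0/L1/L2 = -/GCEDH/- → run G
t=34: L0/L1/L2 = -/GCEDH/- → run G
t=35: L0/L1/L2 = -/CEDH/- → run C
t=36: L0/L1/L2 = -/CEDH/- → run C
t=37: L0/L1/L2 = -/CEDH/- → run C
t=38: L0/L1/L2 = -/CEDH/- → run C
t=39: L0/L1/L2 = -/EDH/- → run E
t=40: L0/L1/L2 = -/EDH/- → run E
t=41: L0/L1/L2 = -/DH/- → run D
t=42: L0/L1/L2 = -/DH/- → run D
t=43: L0/L1/L2 = -/H/- → run H
t=44: L0/L1/L2 = -/H/- → run H
t=45: (idle)
t=46: (idle)
t=47: (idle)
t=48: (idle)
t=49: (idle)

running at tick 11 = G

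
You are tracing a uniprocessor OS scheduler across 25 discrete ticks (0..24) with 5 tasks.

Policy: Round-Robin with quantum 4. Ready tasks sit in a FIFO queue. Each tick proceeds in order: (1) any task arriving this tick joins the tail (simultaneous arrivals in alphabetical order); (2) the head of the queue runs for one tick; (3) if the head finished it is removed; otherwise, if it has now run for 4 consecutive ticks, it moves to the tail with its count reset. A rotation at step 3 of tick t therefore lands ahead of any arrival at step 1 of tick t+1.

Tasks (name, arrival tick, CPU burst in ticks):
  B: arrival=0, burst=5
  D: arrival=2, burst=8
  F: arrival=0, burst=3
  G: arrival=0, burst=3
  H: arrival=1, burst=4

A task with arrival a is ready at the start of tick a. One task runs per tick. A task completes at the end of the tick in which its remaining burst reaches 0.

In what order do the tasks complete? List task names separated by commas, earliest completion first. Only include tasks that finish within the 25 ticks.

t=0: queue=[B,F,G] q_used=0 → run B
t=1: queue=[B,F,G,H] q_used=1 → run B
t=2: queue=[B,F,G,H,D] q_used=2 → run B
t=3: queue=[B,F,G,H,D] q_used=3 → run B
t=4: queue=[F,G,H,D,B] q_used=0 → run F
t=5: queue=[F,G,H,D,B] q_used=1 → run F
t=6: queue=[F,G,H,D,B] q_used=2 → run F
t=7: queue=[G,H,D,B] q_used=0 → run G
t=8: queue=[G,H,D,B] q_used=1 → run G
t=9: queue=[G,H,D,B] q_used=2 → run G
t=10: queue=[H,D,B] q_used=0 → run H
t=11: queue=[H,D,B] q_used=1 → run H
t=12: queue=[H,D,B] q_used=2 → run H
t=13: queue=[H,D,B] q_used=3 → run H
t=14: queue=[D,B] q_used=0 → run D
t=15: queue=[D,B] q_used=1 → run D
t=16: queue=[D,B] q_used=2 → run D
t=17: queue=[D,B] q_used=3 → run D
t=18: queue=[B,D] q_used=0 → run B
t=19: queue=[D] q_used=0 → run D
t=20: queue=[D] q_used=1 → run D
t=21: queue=[D] q_used=2 → run D
t=22: queue=[D] q_used=3 → run D
t=23: (idle)
t=24: (idle)

completion order = F, G, H, B, D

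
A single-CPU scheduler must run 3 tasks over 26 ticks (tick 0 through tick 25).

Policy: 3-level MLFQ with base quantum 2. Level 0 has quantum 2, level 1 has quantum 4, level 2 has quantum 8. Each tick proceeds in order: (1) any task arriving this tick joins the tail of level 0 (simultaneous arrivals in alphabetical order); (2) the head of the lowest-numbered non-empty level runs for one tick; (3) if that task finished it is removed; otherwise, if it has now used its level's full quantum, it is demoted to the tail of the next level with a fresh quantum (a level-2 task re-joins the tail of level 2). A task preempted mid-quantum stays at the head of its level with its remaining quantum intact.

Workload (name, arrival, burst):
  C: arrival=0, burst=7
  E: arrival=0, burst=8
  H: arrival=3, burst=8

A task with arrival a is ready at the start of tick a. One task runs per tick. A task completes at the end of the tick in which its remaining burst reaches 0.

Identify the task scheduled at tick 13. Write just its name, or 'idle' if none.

t=0: L0/L1/L2 = CE/-/- → run C
t=1: L0/L1/L2 = CE/-/- → run C
t=2: L0/L1/L2 = E/C/- → run E
t=3: L0/L1/L2 = EH/C/- → run E
t=4: L0/L1/L2 = H/CE/- → run H
t=5: L0/L1/L2 = H/CE/- → run H
t=6: L0/L1/L2 = -/CEH/- → run C
t=7: L0/L1/L2 = -/CEH/- → run C
t=8: L0/L1/L2 = -/CEH/- → run C
t=9: L0/L1/L2 = -/CEH/- → run C
t=10: L0/L1/L2 = -/EH/C → run E
t=11: L0/L1/L2 = -/EH/C → run E
t=12: L0/L1/L2 = -/EH/C → run E
t=13: L0/L1/L2 = -/EH/C → run E
t=14: L0/L1/L2 = -/H/CE → run H
t=15: L0/L1/L2 = -/H/CE → run H
t=16: L0/L1/L2 = -/H/CE → run H
t=17: L0/L1/L2 = -/H/CE → run H
t=18: L0/L1/L2 = -/-/CEH → run C
t=19: L0/L1/L2 = -/-/EH → run E
t=20: L0/L1/L2 = -/-/EH → run E
t=21: L0/L1/L2 = -/-/H → run H
t=22: L0/L1/L2 = -/-/H → run H
t=23: (idle)
t=24: (idle)
t=25: (idle)

running at tick 13 = E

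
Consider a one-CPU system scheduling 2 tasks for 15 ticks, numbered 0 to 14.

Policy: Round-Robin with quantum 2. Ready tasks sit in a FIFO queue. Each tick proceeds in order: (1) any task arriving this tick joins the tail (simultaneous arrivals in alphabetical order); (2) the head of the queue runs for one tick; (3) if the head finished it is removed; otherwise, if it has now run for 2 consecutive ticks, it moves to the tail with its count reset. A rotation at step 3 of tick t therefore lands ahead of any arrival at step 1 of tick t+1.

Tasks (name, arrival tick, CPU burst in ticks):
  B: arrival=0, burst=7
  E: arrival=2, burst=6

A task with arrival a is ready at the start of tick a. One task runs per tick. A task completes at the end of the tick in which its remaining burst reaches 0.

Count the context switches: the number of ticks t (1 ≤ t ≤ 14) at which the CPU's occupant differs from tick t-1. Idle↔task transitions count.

context switches = 6

t=0: queue=[B] q_used=0 → run B
t=1: queue=[B] q_used=1 → run B
t=2: queue=[B,E] q_used=0 → run B
t=3: queue=[B,E] q_used=1 → run B
t=4: queue=[E,B] q_used=0 → run E
t=5: queue=[E,B] q_used=1 → run E
t=6: queue=[B,E] q_used=0 → run B
t=7: queue=[B,E] q_used=1 → run B
t=8: queue=[E,B] q_used=0 → run E
t=9: queue=[E,B] q_used=1 → run E
t=10: queue=[B,E] q_used=0 → run B
t=11: queue=[E] q_used=0 → run E
t=12: queue=[E] q_used=1 → run E
t=13: (idle)
t=14: (idle)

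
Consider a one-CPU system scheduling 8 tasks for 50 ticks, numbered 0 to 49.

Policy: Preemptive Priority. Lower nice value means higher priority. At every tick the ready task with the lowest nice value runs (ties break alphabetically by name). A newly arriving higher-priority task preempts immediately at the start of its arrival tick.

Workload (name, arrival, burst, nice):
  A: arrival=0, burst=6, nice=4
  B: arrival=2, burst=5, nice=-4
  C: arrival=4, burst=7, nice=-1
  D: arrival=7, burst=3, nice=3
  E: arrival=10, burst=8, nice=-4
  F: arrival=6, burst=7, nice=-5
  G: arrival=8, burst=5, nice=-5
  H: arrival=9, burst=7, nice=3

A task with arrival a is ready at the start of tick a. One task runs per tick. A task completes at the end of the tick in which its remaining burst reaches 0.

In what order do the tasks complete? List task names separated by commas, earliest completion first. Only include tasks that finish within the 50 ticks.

t=0: ready={A} → run A
t=1: ready={A} → run A
t=2: ready={A,B} → run B
t=3: ready={A,B} → run B
t=4: ready={A,B,C} → run B
t=5: ready={A,B,C} → run B
t=6: ready={A,B,C,F} → run F
t=7: ready={A,B,C,D,F} → run F
t=8: ready={A,B,C,D,F,G} → run F
t=9: ready={A,B,C,D,F,G,H} → run F
t=10: ready={A,B,C,D,E,F,G,H} → run F
t=11: ready={A,B,C,D,E,F,G,H} → run F
t=12: ready={A,B,C,D,E,F,G,H} → run F
t=13: ready={A,B,C,D,E,G,H} → run G
t=14: ready={A,B,C,D,E,G,H} → run G
t=15: ready={A,B,C,D,E,G,H} → run G
t=16: ready={A,B,C,D,E,G,H} → run G
t=17: ready={A,B,C,D,E,G,H} → run G
t=18: ready={A,B,C,D,E,H} → run B
t=19: ready={A,C,D,E,H} → run E
t=20: ready={A,C,D,E,H} → run E
t=21: ready={A,C,D,E,H} → run E
t=22: ready={A,C,D,E,H} → run E
t=23: ready={A,C,D,E,H} → run E
t=24: ready={A,C,D,E,H} → run E
t=25: ready={A,C,D,E,H} → run E
t=26: ready={A,C,D,E,H} → run E
t=27: ready={A,C,D,H} → run C
t=28: ready={A,C,D,H} → run C
t=29: ready={A,C,D,H} → run C
t=30: ready={A,C,D,H} → run C
t=31: ready={A,C,D,H} → run C
t=32: ready={A,C,D,H} → run C
t=33: ready={A,C,D,H} → run C
t=34: ready={A,D,H} → run D
t=35: ready={A,D,H} → run D
t=36: ready={A,D,H} → run D
t=37: ready={A,H} → run H
t=38: ready={A,H} → run H
t=39: ready={A,H} → run H
t=40: ready={A,H} → run H
t=41: ready={A,H} → run H
t=42: ready={A,H} → run H
t=43: ready={A,H} → run H
t=44: ready={A} → run A
t=45: ready={A} → run A
t=46: ready={A} → run A
t=47: ready={A} → run A
t=48: (idle)
t=49: (idle)

completion order = F, G, B, E, C, D, H, A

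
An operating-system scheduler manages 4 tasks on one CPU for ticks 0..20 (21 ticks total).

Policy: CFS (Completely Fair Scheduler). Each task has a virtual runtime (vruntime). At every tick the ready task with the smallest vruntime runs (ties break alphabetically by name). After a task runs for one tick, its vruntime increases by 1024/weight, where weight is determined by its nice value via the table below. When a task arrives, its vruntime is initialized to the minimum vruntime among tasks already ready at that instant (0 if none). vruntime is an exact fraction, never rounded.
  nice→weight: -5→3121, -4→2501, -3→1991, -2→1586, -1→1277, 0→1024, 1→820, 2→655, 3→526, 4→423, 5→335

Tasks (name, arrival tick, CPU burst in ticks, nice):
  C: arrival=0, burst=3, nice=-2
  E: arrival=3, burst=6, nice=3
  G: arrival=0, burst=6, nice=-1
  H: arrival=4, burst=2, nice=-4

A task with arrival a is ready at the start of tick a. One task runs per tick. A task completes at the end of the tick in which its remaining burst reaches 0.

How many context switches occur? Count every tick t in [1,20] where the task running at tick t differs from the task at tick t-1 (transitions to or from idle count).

t=0: vr[C=0 G=0] → run C
t=1: vr[C=512/793 G=0] → run G
t=2: vr[C=512/793 G=1024/1277] → run C
t=3: vr[C=1024/793 E=1024/1277 G=1024/1277] → run E
t=4: vr[C=1024/793 E=923136/335851 G=1024/1277 H=1024/1277] → run G
t=5: vr[C=1024/793 E=923136/335851 G=2048/1277 H=1024/1277] → run H
t=6: vr[C=1024/793 E=923136/335851 G=2048/1277 H=3868672/3193777] → run H
t=7: vr[C=1024/793 E=923136/335851 G=2048/1277] → run C
t=8: vr[E=923136/335851 G=2048/1277] → run G
t=9: vr[E=923136/335851 G=3072/1277] → run G
t=10: vr[E=923136/335851 G=4096/1277] → run E
t=11: vr[E=1576960/335851 G=4096/1277] → run G
t=12: vr[E=1576960/335851 G=5120/1277] → run G
t=13: vr[E=1576960/335851] → run E
t=14: vr[E=2230784/335851] → run E
t=15: vr[E=2884608/335851] → run E
t=16: vr[E=3538432/335851] → run E
t=17: (idle)
t=18: (idle)
t=19: (idle)
t=20: (idle)

context switches = 11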